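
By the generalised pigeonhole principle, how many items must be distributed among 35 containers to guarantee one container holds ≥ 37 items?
n = (37 − 1)·35 + 1 = 1261

By the generalised pigeonhole principle, to guarantee some box contains ≥ r objects we need more than (r − 1) · k objects total. Threshold: n = (r − 1) · k + 1. With r = 37 and k = 35: n = 36 · 35 + 1 = 1260 + 1 = 1261. For n = 1260 = 36 · 35, we can put exactly 36 objects in every box, avoiding 37 in any single one — so 1261 is tight.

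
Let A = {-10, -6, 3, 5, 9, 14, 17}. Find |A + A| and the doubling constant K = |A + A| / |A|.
K = |A + A| / |A| = 26/7

Enumerate A + A = {a + b : a, b ∈ A}. With |A| = 7, there are |A|^2 = 49 ordered sum pairs; collecting distinct values, A + A = {-20, -16, -12, -7, -5, -3, -1, 3, 4, 6, 7, 8, 10, 11, 12, 14, 17, 18, 19, 20, 22, 23, 26, 28, 31, 34}, so |A + A| = 26. Thus K = 26/7. For comparison, the minimum possible |A + A| over all 7-element sets is 2·7 − 1 = 13 (so min K = 13/7), attained only by arithmetic progressions.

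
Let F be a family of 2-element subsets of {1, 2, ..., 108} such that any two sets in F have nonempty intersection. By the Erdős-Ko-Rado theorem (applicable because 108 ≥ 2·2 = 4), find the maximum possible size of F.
max |F| = C(107, 1) = 107

Erdős-Ko-Rado (1961): when n ≥ 2k, max |F| = C(n−1, k−1). The bound is attained by the star {A : i ∈ A} for any fixed i ∈ [n]. Here C(108−1, 2−1) = C(107, 1) = 107.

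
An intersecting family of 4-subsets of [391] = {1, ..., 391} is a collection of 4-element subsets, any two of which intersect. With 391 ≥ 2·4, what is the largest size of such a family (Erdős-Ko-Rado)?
max |F| = C(390, 3) = 9810580

Erdős-Ko-Rado (1961): when n ≥ 2k, max |F| = C(n−1, k−1). The bound is attained by the star {A : i ∈ A} for any fixed i ∈ [n]. Here C(391−1, 4−1) = C(390, 3) = 9810580.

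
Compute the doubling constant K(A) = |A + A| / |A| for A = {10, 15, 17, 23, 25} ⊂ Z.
K = |A + A| / |A| = 14/5

Enumerate A + A = {a + b : a, b ∈ A}. With |A| = 5, there are |A|^2 = 25 ordered sum pairs; collecting distinct values, A + A = {20, 25, 27, 30, 32, 33, 34, 35, 38, 40, 42, 46, 48, 50}, so |A + A| = 14. Thus K = 14/5. For comparison, the minimum possible |A + A| over all 5-element sets is 2·5 − 1 = 9 (so min K = 9/5), attained only by arithmetic progressions.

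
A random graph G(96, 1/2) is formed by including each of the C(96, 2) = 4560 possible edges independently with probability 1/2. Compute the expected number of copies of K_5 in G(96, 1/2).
E[# K_5] = C(96, 5) · (1/2)^C(5, 2) = 61124064 / 2^10 = 1910127/32 = 59691.46875

For each 5-subset S of vertices (there are C(96, 5) = 61124064 such S), let X_S = 1 if S induces a K_5 (all C(5, 2) = 10 edges present). Then P(X_S = 1) = (1/2)^10 = 1/1024. By linearity of expectation, E[# K_5] = C(96, 5) · (1/2)^10 = 61124064 / 1024 = 1910127/32 = 59691.46875.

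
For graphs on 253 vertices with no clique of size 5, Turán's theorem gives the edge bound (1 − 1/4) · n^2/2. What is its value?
Turán density bound = (3/4) · 253^2/2 = 192027/8 ≈ 24003.375

Turán's theorem: ex(n, K_{r+1}) is achieved by the complete r-partite Turán graph T(n, r) with parts as balanced as possible, and is at most (1 − 1/r) · n^2/2. For r = 4, n = 253: the density bound is (3/4) · 64009/2 = 192027/8 ≈ 24003.375. The integer-valued extremum is e(T(253, 4)) = 24003, which is strictly less than the density bound 192027/8 since 4 ∤ 253 (the parts of T(253, 4) cannot all be equal).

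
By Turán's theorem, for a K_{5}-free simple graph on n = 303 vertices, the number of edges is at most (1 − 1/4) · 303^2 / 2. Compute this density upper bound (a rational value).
Turán density bound = (3/4) · 303^2/2 = 275427/8 ≈ 34428.375

Turán's theorem: ex(n, K_{r+1}) is achieved by the complete r-partite Turán graph T(n, r) with parts as balanced as possible, and is at most (1 − 1/r) · n^2/2. For r = 4, n = 303: the density bound is (3/4) · 91809/2 = 275427/8 ≈ 34428.375. The integer-valued extremum is e(T(303, 4)) = 34428, which is strictly less than the density bound 275427/8 since 4 ∤ 303 (the parts of T(303, 4) cannot all be equal).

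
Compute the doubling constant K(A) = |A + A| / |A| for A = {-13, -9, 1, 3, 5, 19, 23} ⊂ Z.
K = |A + A| / |A| = 22/7

Enumerate A + A = {a + b : a, b ∈ A}. With |A| = 7, there are |A|^2 = 49 ordered sum pairs; collecting distinct values, A + A = {-26, -22, -18, -12, -10, -8, -6, -4, 2, 4, 6, 8, 10, 14, 20, 22, 24, 26, 28, 38, 42, 46}, so |A + A| = 22. Thus K = 22/7. For comparison, the minimum possible |A + A| over all 7-element sets is 2·7 − 1 = 13 (so min K = 13/7), attained only by arithmetic progressions.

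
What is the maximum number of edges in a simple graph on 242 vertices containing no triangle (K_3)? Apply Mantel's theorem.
ex(242, K_3) = ⌊242^2/4⌋ = 14641

Mantel (1907): a triangle-free graph on n vertices has at most ⌊n^2/4⌋ edges, with equality for the complete bipartite graph K_{⌊n/2⌋, ⌈n/2⌉}. For n = 242: ⌊242^2/4⌋ = ⌊58564/4⌋ = 14641. The extremal graph is K_{121, 121}, which has 121·121 = 14641 edges.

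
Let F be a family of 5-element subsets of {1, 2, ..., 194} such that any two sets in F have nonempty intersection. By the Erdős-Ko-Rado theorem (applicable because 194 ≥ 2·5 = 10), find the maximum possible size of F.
max |F| = C(193, 4) = 56031760

Erdős-Ko-Rado (1961): when n ≥ 2k, max |F| = C(n−1, k−1). The bound is attained by the star {A : i ∈ A} for any fixed i ∈ [n]. Here C(194−1, 5−1) = C(193, 4) = 56031760.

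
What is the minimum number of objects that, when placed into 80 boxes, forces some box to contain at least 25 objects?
n = (25 − 1)·80 + 1 = 1921

By the generalised pigeonhole principle, to guarantee some box contains ≥ r objects we need more than (r − 1) · k objects total. Threshold: n = (r − 1) · k + 1. With r = 25 and k = 80: n = 24 · 80 + 1 = 1920 + 1 = 1921. For n = 1920 = 24 · 80, we can put exactly 24 objects in every box, avoiding 25 in any single one — so 1921 is tight.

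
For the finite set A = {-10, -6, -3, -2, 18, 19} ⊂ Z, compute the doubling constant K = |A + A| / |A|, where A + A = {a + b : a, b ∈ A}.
K = |A + A| / |A| = 19/6

Enumerate A + A = {a + b : a, b ∈ A}. With |A| = 6, there are |A|^2 = 36 ordered sum pairs; collecting distinct values, A + A = {-20, -16, -13, -12, -9, -8, -6, -5, -4, 8, 9, 12, 13, 15, 16, 17, 36, 37, 38}, so |A + A| = 19. Thus K = 19/6. For comparison, the minimum possible |A + A| over all 6-element sets is 2·6 − 1 = 11 (so min K = 11/6), attained only by arithmetic progressions.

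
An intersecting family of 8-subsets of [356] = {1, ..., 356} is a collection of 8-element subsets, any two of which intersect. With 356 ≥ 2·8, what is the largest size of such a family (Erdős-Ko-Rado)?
max |F| = C(355, 7) = 132836992774200

The Erdős-Ko-Rado theorem states: for n ≥ 2k, an intersecting family of k-subsets of an n-element set has size at most C(n − 1, k − 1), with equality for 'star' families {A ⊆ [n] : |A| = k, i ∈ A} (fix an element i). For n = 356, k = 8: C(355, 7) = 132836992774200.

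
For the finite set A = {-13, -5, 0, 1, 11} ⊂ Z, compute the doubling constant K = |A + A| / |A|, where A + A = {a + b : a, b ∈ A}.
K = |A + A| / |A| = 15/5 = 3

Enumerate A + A = {a + b : a, b ∈ A}. With |A| = 5, there are |A|^2 = 25 ordered sum pairs; collecting distinct values, A + A = {-26, -18, -13, -12, -10, -5, -4, -2, 0, 1, 2, 6, 11, 12, 22}, so |A + A| = 15. Thus K = 15/5 = 3. For comparison, the minimum possible |A + A| over all 5-element sets is 2·5 − 1 = 9 (so min K = 9/5), attained only by arithmetic progressions.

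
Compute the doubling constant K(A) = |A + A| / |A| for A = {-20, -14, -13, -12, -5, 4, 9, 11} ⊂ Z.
K = |A + A| / |A| = 30/8 = 15/4

Enumerate A + A = {a + b : a, b ∈ A}. With |A| = 8, there are |A|^2 = 64 ordered sum pairs; collecting distinct values, A + A = {-40, -34, -33, -32, -28, -27, -26, -25, -24, -19, -18, -17, -16, -11, -10, -9, -8, -5, -4, -3, -2, -1, 4, 6, 8, 13, 15, 18, 20, 22}, so |A + A| = 30. Thus K = 30/8 = 15/4. For comparison, the minimum possible |A + A| over all 8-element sets is 2·8 − 1 = 15 (so min K = 15/8), attained only by arithmetic progressions.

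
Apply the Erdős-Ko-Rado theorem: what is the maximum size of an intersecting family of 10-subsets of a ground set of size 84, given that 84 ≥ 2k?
max |F| = C(83, 9) = 328693558050

Erdős-Ko-Rado (1961): when n ≥ 2k, max |F| = C(n−1, k−1). The bound is attained by the star {A : i ∈ A} for any fixed i ∈ [n]. Here C(84−1, 10−1) = C(83, 9) = 328693558050.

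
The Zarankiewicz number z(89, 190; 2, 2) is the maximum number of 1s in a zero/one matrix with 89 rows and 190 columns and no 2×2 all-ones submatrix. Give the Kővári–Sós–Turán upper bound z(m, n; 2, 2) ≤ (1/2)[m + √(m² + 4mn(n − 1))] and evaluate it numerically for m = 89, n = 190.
z(89, 190; 2, 2) ≤ (1/2)[89 + √(89² + 4·89·190·189)] = (1/2)[89 + √12791881] = 1832.787

Kővári–Sós–Turán: let r_1, ..., r_89 be the row sums and z = Σ r_i the total number of 1s. Each pair of columns can share at most one row with both entries 1 (else a 2×2 all-ones block appears), so Σ_i C(r_i, 2) ≤ C(190, 2) = 17955. By convexity Σ_i C(r_i, 2) ≥ 89·C(z/89, 2) = z(z − 89)/(2·89), giving z² − 89z − 89·190·189 ≤ 0 and hence z ≤ (1/2)[89 + √(7921 + 4·3195990)] = (1/2)[89 + √12791881] ≈ (1/2)(89 + 3576.5739) = 1832.787.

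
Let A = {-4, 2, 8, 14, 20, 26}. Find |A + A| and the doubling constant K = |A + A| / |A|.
K = |A + A| / |A| = 11/6

Enumerate A + A = {a + b : a, b ∈ A}. With |A| = 6, there are |A|^2 = 36 ordered sum pairs; collecting distinct values, A + A = {-8, -2, 4, 10, 16, 22, 28, 34, 40, 46, 52}, so |A + A| = 11. Thus K = 11/6. Here |A + A| = 2|A| − 1 = 11, the minimum possible — so K = 11/6 is minimal, which holds iff A is an arithmetic progression.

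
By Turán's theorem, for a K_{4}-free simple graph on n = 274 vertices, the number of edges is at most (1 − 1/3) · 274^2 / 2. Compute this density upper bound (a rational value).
Turán density bound = (2/3) · 274^2/2 = 75076/3 ≈ 25025.3333

Turán's theorem: ex(n, K_{r+1}) is achieved by the complete r-partite Turán graph T(n, r) with parts as balanced as possible, and is at most (1 − 1/r) · n^2/2. For r = 3, n = 274: the density bound is (2/3) · 75076/2 = 75076/3 ≈ 25025.3333. The integer-valued extremum is e(T(274, 3)) = 25025, which is strictly less than the density bound 75076/3 since 3 ∤ 274 (the parts of T(274, 3) cannot all be equal).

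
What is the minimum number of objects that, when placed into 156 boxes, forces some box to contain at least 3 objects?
n = (3 − 1)·156 + 1 = 313

By the generalised pigeonhole principle, to guarantee some box contains ≥ r objects we need more than (r − 1) · k objects total. Threshold: n = (r − 1) · k + 1. With r = 3 and k = 156: n = 2 · 156 + 1 = 312 + 1 = 313. For n = 312 = 2 · 156, we can put exactly 2 objects in every box, avoiding 3 in any single one — so 313 is tight.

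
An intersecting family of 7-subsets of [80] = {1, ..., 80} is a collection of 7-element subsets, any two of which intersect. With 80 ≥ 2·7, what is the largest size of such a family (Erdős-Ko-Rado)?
max |F| = C(79, 6) = 277962685

The Erdős-Ko-Rado theorem states: for n ≥ 2k, an intersecting family of k-subsets of an n-element set has size at most C(n − 1, k − 1), with equality for 'star' families {A ⊆ [n] : |A| = k, i ∈ A} (fix an element i). For n = 80, k = 7: C(79, 6) = 277962685.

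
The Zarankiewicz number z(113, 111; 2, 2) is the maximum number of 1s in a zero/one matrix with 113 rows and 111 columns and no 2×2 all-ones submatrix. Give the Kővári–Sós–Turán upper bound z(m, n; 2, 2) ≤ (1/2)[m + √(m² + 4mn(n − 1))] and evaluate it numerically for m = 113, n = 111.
z(113, 111; 2, 2) ≤ (1/2)[113 + √(113² + 4·113·111·110)] = (1/2)[113 + √5531689] = 1232.4771

Kővári–Sós–Turán: let r_1, ..., r_113 be the row sums and z = Σ r_i the total number of 1s. Each pair of columns can share at most one row with both entries 1 (else a 2×2 all-ones block appears), so Σ_i C(r_i, 2) ≤ C(111, 2) = 6105. By convexity Σ_i C(r_i, 2) ≥ 113·C(z/113, 2) = z(z − 113)/(2·113), giving z² − 113z − 113·111·110 ≤ 0 and hence z ≤ (1/2)[113 + √(12769 + 4·1379730)] = (1/2)[113 + √5531689] ≈ (1/2)(113 + 2351.9543) = 1232.4771.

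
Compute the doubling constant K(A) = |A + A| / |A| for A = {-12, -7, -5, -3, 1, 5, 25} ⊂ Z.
K = |A + A| / |A| = 24/7

Enumerate A + A = {a + b : a, b ∈ A}. With |A| = 7, there are |A|^2 = 49 ordered sum pairs; collecting distinct values, A + A = {-24, -19, -17, -15, -14, -12, -11, -10, -8, -7, -6, -4, -2, 0, 2, 6, 10, 13, 18, 20, 22, 26, 30, 50}, so |A + A| = 24. Thus K = 24/7. For comparison, the minimum possible |A + A| over all 7-element sets is 2·7 − 1 = 13 (so min K = 13/7), attained only by arithmetic progressions.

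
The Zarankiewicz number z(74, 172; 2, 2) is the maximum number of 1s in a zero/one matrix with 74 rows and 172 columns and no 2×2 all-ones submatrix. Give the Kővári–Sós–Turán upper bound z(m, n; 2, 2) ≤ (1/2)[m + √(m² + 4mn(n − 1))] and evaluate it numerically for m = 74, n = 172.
z(74, 172; 2, 2) ≤ (1/2)[74 + √(74² + 4·74·172·171)] = (1/2)[74 + √8711428] = 1512.7564

Kővári–Sós–Turán: let r_1, ..., r_74 be the row sums and z = Σ r_i the total number of 1s. Each pair of columns can share at most one row with both entries 1 (else a 2×2 all-ones block appears), so Σ_i C(r_i, 2) ≤ C(172, 2) = 14706. By convexity Σ_i C(r_i, 2) ≥ 74·C(z/74, 2) = z(z − 74)/(2·74), giving z² − 74z − 74·172·171 ≤ 0 and hence z ≤ (1/2)[74 + √(5476 + 4·2176488)] = (1/2)[74 + √8711428] ≈ (1/2)(74 + 2951.5128) = 1512.7564.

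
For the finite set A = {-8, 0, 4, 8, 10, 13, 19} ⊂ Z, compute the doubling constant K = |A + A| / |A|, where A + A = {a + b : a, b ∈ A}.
K = |A + A| / |A| = 25/7

Enumerate A + A = {a + b : a, b ∈ A}. With |A| = 7, there are |A|^2 = 49 ordered sum pairs; collecting distinct values, A + A = {-16, -8, -4, 0, 2, 4, 5, 8, 10, 11, 12, 13, 14, 16, 17, 18, 19, 20, 21, 23, 26, 27, 29, 32, 38}, so |A + A| = 25. Thus K = 25/7. For comparison, the minimum possible |A + A| over all 7-element sets is 2·7 − 1 = 13 (so min K = 13/7), attained only by arithmetic progressions.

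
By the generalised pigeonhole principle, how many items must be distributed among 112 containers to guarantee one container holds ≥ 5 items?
n = (5 − 1)·112 + 1 = 449

By the generalised pigeonhole principle, to guarantee some box contains ≥ r objects we need more than (r − 1) · k objects total. Threshold: n = (r − 1) · k + 1. With r = 5 and k = 112: n = 4 · 112 + 1 = 448 + 1 = 449. For n = 448 = 4 · 112, we can put exactly 4 objects in every box, avoiding 5 in any single one — so 449 is tight.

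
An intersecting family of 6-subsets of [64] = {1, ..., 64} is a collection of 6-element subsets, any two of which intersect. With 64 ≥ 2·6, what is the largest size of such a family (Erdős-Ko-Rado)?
max |F| = C(63, 5) = 7028847

Erdős-Ko-Rado (1961): when n ≥ 2k, max |F| = C(n−1, k−1). The bound is attained by the star {A : i ∈ A} for any fixed i ∈ [n]. Here C(64−1, 6−1) = C(63, 5) = 7028847.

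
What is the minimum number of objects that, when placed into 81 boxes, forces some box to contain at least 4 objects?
n = (4 − 1)·81 + 1 = 244

By the generalised pigeonhole principle, to guarantee some box contains ≥ r objects we need more than (r − 1) · k objects total. Threshold: n = (r − 1) · k + 1. With r = 4 and k = 81: n = 3 · 81 + 1 = 243 + 1 = 244. For n = 243 = 3 · 81, we can put exactly 3 objects in every box, avoiding 4 in any single one — so 244 is tight.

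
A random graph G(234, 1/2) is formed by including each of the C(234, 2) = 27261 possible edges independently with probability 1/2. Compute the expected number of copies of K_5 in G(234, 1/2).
E[# K_5] = C(234, 5) · (1/2)^C(5, 2) = 5600390796 / 2^10 = 1400097699/256 ≈ 5469131.636719

For each 5-subset S of vertices (there are C(234, 5) = 5600390796 such S), let X_S = 1 if S induces a K_5 (all C(5, 2) = 10 edges present). Then P(X_S = 1) = (1/2)^10 = 1/1024. By linearity of expectation, E[# K_5] = C(234, 5) · (1/2)^10 = 5600390796 / 1024 = 1400097699/256 ≈ 5469131.636719.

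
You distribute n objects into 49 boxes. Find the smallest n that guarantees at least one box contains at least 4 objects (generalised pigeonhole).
n = (4 − 1)·49 + 1 = 148

By the generalised pigeonhole principle, to guarantee some box contains ≥ r objects we need more than (r − 1) · k objects total. Threshold: n = (r − 1) · k + 1. With r = 4 and k = 49: n = 3 · 49 + 1 = 147 + 1 = 148. For n = 147 = 3 · 49, we can put exactly 3 objects in every box, avoiding 4 in any single one — so 148 is tight.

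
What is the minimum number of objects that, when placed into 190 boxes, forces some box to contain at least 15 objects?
n = (15 − 1)·190 + 1 = 2661

By the generalised pigeonhole principle, to guarantee some box contains ≥ r objects we need more than (r − 1) · k objects total. Threshold: n = (r − 1) · k + 1. With r = 15 and k = 190: n = 14 · 190 + 1 = 2660 + 1 = 2661. For n = 2660 = 14 · 190, we can put exactly 14 objects in every box, avoiding 15 in any single one — so 2661 is tight.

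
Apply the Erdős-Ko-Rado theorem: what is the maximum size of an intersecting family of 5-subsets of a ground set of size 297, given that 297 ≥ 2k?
max |F| = C(296, 4) = 313413310

The Erdős-Ko-Rado theorem states: for n ≥ 2k, an intersecting family of k-subsets of an n-element set has size at most C(n − 1, k − 1), with equality for 'star' families {A ⊆ [n] : |A| = k, i ∈ A} (fix an element i). For n = 297, k = 5: C(296, 4) = 313413310.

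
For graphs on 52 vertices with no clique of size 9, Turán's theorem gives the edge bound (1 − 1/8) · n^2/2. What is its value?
Turán density bound = (7/8) · 52^2/2 = 1183

Turán's theorem: ex(n, K_{r+1}) is achieved by the complete r-partite Turán graph T(n, r) with parts as balanced as possible, and is at most (1 − 1/r) · n^2/2. For r = 8, n = 52: the density bound is (7/8) · 2704/2 = 1183. The integer-valued extremum is e(T(52, 8)) = 1182, which is strictly less than the density bound 1183 since 8 ∤ 52 (the parts of T(52, 8) cannot all be equal).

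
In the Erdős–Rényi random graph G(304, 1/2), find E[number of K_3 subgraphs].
E[# K_3] = C(304, 3) · (1/2)^C(3, 2) = 4636304 / 2^3 = 579538

For each 3-subset S of vertices (there are C(304, 3) = 4636304 such S), let X_S = 1 if S induces a K_3 (all C(3, 2) = 3 edges present). Then P(X_S = 1) = (1/2)^3 = 1/8. By linearity of expectation, E[# K_3] = C(304, 3) · (1/2)^3 = 4636304 / 8 = 579538.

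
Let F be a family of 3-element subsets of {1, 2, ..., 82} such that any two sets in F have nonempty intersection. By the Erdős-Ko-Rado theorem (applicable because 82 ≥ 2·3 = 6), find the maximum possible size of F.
max |F| = C(81, 2) = 3240

Erdős-Ko-Rado (1961): when n ≥ 2k, max |F| = C(n−1, k−1). The bound is attained by the star {A : i ∈ A} for any fixed i ∈ [n]. Here C(82−1, 3−1) = C(81, 2) = 3240.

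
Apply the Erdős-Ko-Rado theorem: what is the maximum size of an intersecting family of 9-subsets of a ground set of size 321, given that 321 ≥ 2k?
max |F| = C(320, 8) = 2496767727736920

The Erdős-Ko-Rado theorem states: for n ≥ 2k, an intersecting family of k-subsets of an n-element set has size at most C(n − 1, k − 1), with equality for 'star' families {A ⊆ [n] : |A| = k, i ∈ A} (fix an element i). For n = 321, k = 9: C(320, 8) = 2496767727736920.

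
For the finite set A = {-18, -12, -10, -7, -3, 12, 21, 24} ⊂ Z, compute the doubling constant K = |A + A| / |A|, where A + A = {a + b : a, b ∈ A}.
K = |A + A| / |A| = 33/8

Enumerate A + A = {a + b : a, b ∈ A}. With |A| = 8, there are |A|^2 = 64 ordered sum pairs; collecting distinct values, A + A = {-36, -30, -28, -25, -24, -22, -21, -20, -19, -17, -15, -14, -13, -10, -6, 0, 2, 3, 5, 6, 9, 11, 12, 14, 17, 18, 21, 24, 33, 36, 42, 45, 48}, so |A + A| = 33. Thus K = 33/8. For comparison, the minimum possible |A + A| over all 8-element sets is 2·8 − 1 = 15 (so min K = 15/8), attained only by arithmetic progressions.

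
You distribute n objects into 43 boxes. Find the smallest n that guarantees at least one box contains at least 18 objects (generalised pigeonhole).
n = (18 − 1)·43 + 1 = 732

By the generalised pigeonhole principle, to guarantee some box contains ≥ r objects we need more than (r − 1) · k objects total. Threshold: n = (r − 1) · k + 1. With r = 18 and k = 43: n = 17 · 43 + 1 = 731 + 1 = 732. For n = 731 = 17 · 43, we can put exactly 17 objects in every box, avoiding 18 in any single one — so 732 is tight.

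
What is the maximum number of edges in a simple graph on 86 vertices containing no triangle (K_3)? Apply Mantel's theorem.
ex(86, K_3) = ⌊86^2/4⌋ = 1849

Mantel (1907): a triangle-free graph on n vertices has at most ⌊n^2/4⌋ edges, with equality for the complete bipartite graph K_{⌊n/2⌋, ⌈n/2⌉}. For n = 86: ⌊86^2/4⌋ = ⌊7396/4⌋ = 1849. The extremal graph is K_{43, 43}, which has 43·43 = 1849 edges.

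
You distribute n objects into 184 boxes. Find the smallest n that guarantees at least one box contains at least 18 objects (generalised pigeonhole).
n = (18 − 1)·184 + 1 = 3129

By the generalised pigeonhole principle, to guarantee some box contains ≥ r objects we need more than (r − 1) · k objects total. Threshold: n = (r − 1) · k + 1. With r = 18 and k = 184: n = 17 · 184 + 1 = 3128 + 1 = 3129. For n = 3128 = 17 · 184, we can put exactly 17 objects in every box, avoiding 18 in any single one — so 3129 is tight.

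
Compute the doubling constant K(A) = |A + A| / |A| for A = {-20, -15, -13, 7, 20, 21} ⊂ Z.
K = |A + A| / |A| = 21/6 = 7/2

Enumerate A + A = {a + b : a, b ∈ A}. With |A| = 6, there are |A|^2 = 36 ordered sum pairs; collecting distinct values, A + A = {-40, -35, -33, -30, -28, -26, -13, -8, -6, 0, 1, 5, 6, 7, 8, 14, 27, 28, 40, 41, 42}, so |A + A| = 21. Thus K = 21/6 = 7/2. For comparison, the minimum possible |A + A| over all 6-element sets is 2·6 − 1 = 11 (so min K = 11/6), attained only by arithmetic progressions.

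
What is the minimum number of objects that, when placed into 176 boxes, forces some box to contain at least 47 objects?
n = (47 − 1)·176 + 1 = 8097

By the generalised pigeonhole principle, to guarantee some box contains ≥ r objects we need more than (r − 1) · k objects total. Threshold: n = (r − 1) · k + 1. With r = 47 and k = 176: n = 46 · 176 + 1 = 8096 + 1 = 8097. For n = 8096 = 46 · 176, we can put exactly 46 objects in every box, avoiding 47 in any single one — so 8097 is tight.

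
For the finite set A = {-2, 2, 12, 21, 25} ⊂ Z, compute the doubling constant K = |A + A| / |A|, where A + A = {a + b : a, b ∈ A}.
K = |A + A| / |A| = 14/5

Enumerate A + A = {a + b : a, b ∈ A}. With |A| = 5, there are |A|^2 = 25 ordered sum pairs; collecting distinct values, A + A = {-4, 0, 4, 10, 14, 19, 23, 24, 27, 33, 37, 42, 46, 50}, so |A + A| = 14. Thus K = 14/5. For comparison, the minimum possible |A + A| over all 5-element sets is 2·5 − 1 = 9 (so min K = 9/5), attained only by arithmetic progressions.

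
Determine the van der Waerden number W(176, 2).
W(176, 2) = 176 + 1 = 177

A 2-term AP is any pair of integers, so a monochromatic 2-AP exists iff some colour is used at least twice. With 176 colours, the colouring i ↦ i on {1, ..., 176} uses each colour once, avoiding any monochromatic pair, so W(176, 2) > 176. For {1, ..., 177}, pigeonhole forces two integers of the same colour, which form a monochromatic 2-AP. Hence W(176, 2) = 177.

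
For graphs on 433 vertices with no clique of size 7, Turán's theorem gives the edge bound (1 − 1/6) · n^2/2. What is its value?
Turán density bound = (5/6) · 433^2/2 = 937445/12 ≈ 78120.4167

Turán's theorem: ex(n, K_{r+1}) is achieved by the complete r-partite Turán graph T(n, r) with parts as balanced as possible, and is at most (1 − 1/r) · n^2/2. For r = 6, n = 433: the density bound is (5/6) · 187489/2 = 937445/12 ≈ 78120.4167. The integer-valued extremum is e(T(433, 6)) = 78120, which is strictly less than the density bound 937445/12 since 6 ∤ 433 (the parts of T(433, 6) cannot all be equal).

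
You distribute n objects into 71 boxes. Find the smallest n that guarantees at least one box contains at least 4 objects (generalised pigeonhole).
n = (4 − 1)·71 + 1 = 214

By the generalised pigeonhole principle, to guarantee some box contains ≥ r objects we need more than (r − 1) · k objects total. Threshold: n = (r − 1) · k + 1. With r = 4 and k = 71: n = 3 · 71 + 1 = 213 + 1 = 214. For n = 213 = 3 · 71, we can put exactly 3 objects in every box, avoiding 4 in any single one — so 214 is tight.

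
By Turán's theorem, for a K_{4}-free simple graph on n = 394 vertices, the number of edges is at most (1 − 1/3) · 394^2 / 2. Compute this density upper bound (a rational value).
Turán density bound = (2/3) · 394^2/2 = 155236/3 ≈ 51745.3333

Turán's theorem: ex(n, K_{r+1}) is achieved by the complete r-partite Turán graph T(n, r) with parts as balanced as possible, and is at most (1 − 1/r) · n^2/2. For r = 3, n = 394: the density bound is (2/3) · 155236/2 = 155236/3 ≈ 51745.3333. The integer-valued extremum is e(T(394, 3)) = 51745, which is strictly less than the density bound 155236/3 since 3 ∤ 394 (the parts of T(394, 3) cannot all be equal).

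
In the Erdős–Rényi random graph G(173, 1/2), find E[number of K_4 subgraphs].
E[# K_4] = C(173, 4) · (1/2)^C(4, 2) = 36041955 / 2^6 = 563155.546875

For each 4-subset S of vertices (there are C(173, 4) = 36041955 such S), let X_S = 1 if S induces a K_4 (all C(4, 2) = 6 edges present). Then P(X_S = 1) = (1/2)^6 = 1/64. By linearity of expectation, E[# K_4] = C(173, 4) · (1/2)^6 = 36041955 / 64 = 563155.546875.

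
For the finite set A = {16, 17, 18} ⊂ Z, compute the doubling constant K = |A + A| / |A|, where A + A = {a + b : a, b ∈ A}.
K = |A + A| / |A| = 5/3

Enumerate A + A = {a + b : a, b ∈ A}. With |A| = 3, there are |A|^2 = 9 ordered sum pairs; collecting distinct values, A + A = {32, 33, 34, 35, 36}, so |A + A| = 5. Thus K = 5/3. Here |A + A| = 2|A| − 1 = 5, the minimum possible — so K = 5/3 is minimal, which holds iff A is an arithmetic progression.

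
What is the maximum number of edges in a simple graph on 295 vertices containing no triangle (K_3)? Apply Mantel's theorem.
ex(295, K_3) = ⌊295^2/4⌋ = 21756

Mantel (1907): a triangle-free graph on n vertices has at most ⌊n^2/4⌋ edges, with equality for the complete bipartite graph K_{⌊n/2⌋, ⌈n/2⌉}. For n = 295: ⌊295^2/4⌋ = ⌊87025/4⌋ = 21756. The extremal graph is K_{147, 148}, which has 147·148 = 21756 edges.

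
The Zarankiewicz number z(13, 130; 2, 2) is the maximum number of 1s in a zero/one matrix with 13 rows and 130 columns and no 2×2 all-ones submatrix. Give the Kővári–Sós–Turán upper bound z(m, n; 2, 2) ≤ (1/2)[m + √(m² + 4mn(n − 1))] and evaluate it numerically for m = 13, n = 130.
z(13, 130; 2, 2) ≤ (1/2)[13 + √(13² + 4·13·130·129)] = (1/2)[13 + √872209] = 473.4607

Kővári–Sós–Turán: let r_1, ..., r_13 be the row sums and z = Σ r_i the total number of 1s. Each pair of columns can share at most one row with both entries 1 (else a 2×2 all-ones block appears), so Σ_i C(r_i, 2) ≤ C(130, 2) = 8385. By convexity Σ_i C(r_i, 2) ≥ 13·C(z/13, 2) = z(z − 13)/(2·13), giving z² − 13z − 13·130·129 ≤ 0 and hence z ≤ (1/2)[13 + √(169 + 4·218010)] = (1/2)[13 + √872209] ≈ (1/2)(13 + 933.9213) = 473.4607.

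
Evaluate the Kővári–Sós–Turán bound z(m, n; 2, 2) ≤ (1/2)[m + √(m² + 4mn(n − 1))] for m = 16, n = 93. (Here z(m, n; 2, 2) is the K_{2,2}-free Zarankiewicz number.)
z(16, 93; 2, 2) ≤ (1/2)[16 + √(16² + 4·16·93·92)] = (1/2)[16 + √547840] = 378.0811

Kővári–Sós–Turán: let r_1, ..., r_16 be the row sums and z = Σ r_i the total number of 1s. Each pair of columns can share at most one row with both entries 1 (else a 2×2 all-ones block appears), so Σ_i C(r_i, 2) ≤ C(93, 2) = 4278. By convexity Σ_i C(r_i, 2) ≥ 16·C(z/16, 2) = z(z − 16)/(2·16), giving z² − 16z − 16·93·92 ≤ 0 and hence z ≤ (1/2)[16 + √(256 + 4·136896)] = (1/2)[16 + √547840] ≈ (1/2)(16 + 740.1621) = 378.0811.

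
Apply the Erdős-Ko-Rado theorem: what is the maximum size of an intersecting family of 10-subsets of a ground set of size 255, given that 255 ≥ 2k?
max |F| = C(254, 9) = 10507237867962550

The Erdős-Ko-Rado theorem states: for n ≥ 2k, an intersecting family of k-subsets of an n-element set has size at most C(n − 1, k − 1), with equality for 'star' families {A ⊆ [n] : |A| = k, i ∈ A} (fix an element i). For n = 255, k = 10: C(254, 9) = 10507237867962550.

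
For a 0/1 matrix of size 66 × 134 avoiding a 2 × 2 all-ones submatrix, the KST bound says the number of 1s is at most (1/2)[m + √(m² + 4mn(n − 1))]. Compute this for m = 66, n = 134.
z(66, 134; 2, 2) ≤ (1/2)[66 + √(66² + 4·66·134·133)] = (1/2)[66 + √4709364] = 1118.0535

Kővári–Sós–Turán: let r_1, ..., r_66 be the row sums and z = Σ r_i the total number of 1s. Each pair of columns can share at most one row with both entries 1 (else a 2×2 all-ones block appears), so Σ_i C(r_i, 2) ≤ C(134, 2) = 8911. By convexity Σ_i C(r_i, 2) ≥ 66·C(z/66, 2) = z(z − 66)/(2·66), giving z² − 66z − 66·134·133 ≤ 0 and hence z ≤ (1/2)[66 + √(4356 + 4·1176252)] = (1/2)[66 + √4709364] ≈ (1/2)(66 + 2170.1069) = 1118.0535.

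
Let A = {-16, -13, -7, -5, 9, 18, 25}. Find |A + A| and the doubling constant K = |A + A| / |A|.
K = |A + A| / |A| = 26/7

Enumerate A + A = {a + b : a, b ∈ A}. With |A| = 7, there are |A|^2 = 49 ordered sum pairs; collecting distinct values, A + A = {-32, -29, -26, -23, -21, -20, -18, -14, -12, -10, -7, -4, 2, 4, 5, 9, 11, 12, 13, 18, 20, 27, 34, 36, 43, 50}, so |A + A| = 26. Thus K = 26/7. For comparison, the minimum possible |A + A| over all 7-element sets is 2·7 − 1 = 13 (so min K = 13/7), attained only by arithmetic progressions.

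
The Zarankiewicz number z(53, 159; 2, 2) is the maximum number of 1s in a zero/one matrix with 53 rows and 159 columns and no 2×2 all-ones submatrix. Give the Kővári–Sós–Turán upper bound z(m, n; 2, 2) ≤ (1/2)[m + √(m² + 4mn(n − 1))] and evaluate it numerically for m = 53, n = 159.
z(53, 159; 2, 2) ≤ (1/2)[53 + √(53² + 4·53·159·158)] = (1/2)[53 + √5328673] = 1180.6959

Kővári–Sós–Turán: let r_1, ..., r_53 be the row sums and z = Σ r_i the total number of 1s. Each pair of columns can share at most one row with both entries 1 (else a 2×2 all-ones block appears), so Σ_i C(r_i, 2) ≤ C(159, 2) = 12561. By convexity Σ_i C(r_i, 2) ≥ 53·C(z/53, 2) = z(z − 53)/(2·53), giving z² − 53z − 53·159·158 ≤ 0 and hence z ≤ (1/2)[53 + √(2809 + 4·1331466)] = (1/2)[53 + √5328673] ≈ (1/2)(53 + 2308.3919) = 1180.6959.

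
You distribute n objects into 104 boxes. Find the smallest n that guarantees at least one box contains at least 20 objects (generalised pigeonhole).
n = (20 − 1)·104 + 1 = 1977

By the generalised pigeonhole principle, to guarantee some box contains ≥ r objects we need more than (r − 1) · k objects total. Threshold: n = (r − 1) · k + 1. With r = 20 and k = 104: n = 19 · 104 + 1 = 1976 + 1 = 1977. For n = 1976 = 19 · 104, we can put exactly 19 objects in every box, avoiding 20 in any single one — so 1977 is tight.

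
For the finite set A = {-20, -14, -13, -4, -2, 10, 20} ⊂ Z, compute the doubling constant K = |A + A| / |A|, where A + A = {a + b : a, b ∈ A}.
K = |A + A| / |A| = 26/7

Enumerate A + A = {a + b : a, b ∈ A}. With |A| = 7, there are |A|^2 = 49 ordered sum pairs; collecting distinct values, A + A = {-40, -34, -33, -28, -27, -26, -24, -22, -18, -17, -16, -15, -10, -8, -6, -4, -3, 0, 6, 7, 8, 16, 18, 20, 30, 40}, so |A + A| = 26. Thus K = 26/7. For comparison, the minimum possible |A + A| over all 7-element sets is 2·7 − 1 = 13 (so min K = 13/7), attained only by arithmetic progressions.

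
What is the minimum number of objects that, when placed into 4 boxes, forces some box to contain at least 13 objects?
n = (13 − 1)·4 + 1 = 49

By the generalised pigeonhole principle, to guarantee some box contains ≥ r objects we need more than (r − 1) · k objects total. Threshold: n = (r − 1) · k + 1. With r = 13 and k = 4: n = 12 · 4 + 1 = 48 + 1 = 49. For n = 48 = 12 · 4, we can put exactly 12 objects in every box, avoiding 13 in any single one — so 49 is tight.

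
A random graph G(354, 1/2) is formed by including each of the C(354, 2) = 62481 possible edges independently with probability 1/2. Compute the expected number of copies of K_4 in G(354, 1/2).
E[# K_4] = C(354, 4) · (1/2)^C(4, 2) = 643304376 / 2^6 = 80413047/8 = 10051630.875

For each 4-subset S of vertices (there are C(354, 4) = 643304376 such S), let X_S = 1 if S induces a K_4 (all C(4, 2) = 6 edges present). Then P(X_S = 1) = (1/2)^6 = 1/64. By linearity of expectation, E[# K_4] = C(354, 4) · (1/2)^6 = 643304376 / 64 = 80413047/8 = 10051630.875.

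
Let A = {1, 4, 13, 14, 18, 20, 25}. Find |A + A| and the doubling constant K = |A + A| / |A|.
K = |A + A| / |A| = 26/7

Enumerate A + A = {a + b : a, b ∈ A}. With |A| = 7, there are |A|^2 = 49 ordered sum pairs; collecting distinct values, A + A = {2, 5, 8, 14, 15, 17, 18, 19, 21, 22, 24, 26, 27, 28, 29, 31, 32, 33, 34, 36, 38, 39, 40, 43, 45, 50}, so |A + A| = 26. Thus K = 26/7. For comparison, the minimum possible |A + A| over all 7-element sets is 2·7 − 1 = 13 (so min K = 13/7), attained only by arithmetic progressions.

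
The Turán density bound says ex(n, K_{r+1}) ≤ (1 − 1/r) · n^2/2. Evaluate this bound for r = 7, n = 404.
Turán density bound = (6/7) · 404^2/2 = 489648/7 ≈ 69949.7143

Turán's theorem: ex(n, K_{r+1}) is achieved by the complete r-partite Turán graph T(n, r) with parts as balanced as possible, and is at most (1 − 1/r) · n^2/2. For r = 7, n = 404: the density bound is (6/7) · 163216/2 = 489648/7 ≈ 69949.7143. The integer-valued extremum is e(T(404, 7)) = 69949, which is strictly less than the density bound 489648/7 since 7 ∤ 404 (the parts of T(404, 7) cannot all be equal).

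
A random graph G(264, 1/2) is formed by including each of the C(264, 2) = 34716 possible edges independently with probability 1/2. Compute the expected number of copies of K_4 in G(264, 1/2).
E[# K_4] = C(264, 4) · (1/2)^C(4, 2) = 197829126 / 2^6 = 98914563/32 = 3091080.09375

For each 4-subset S of vertices (there are C(264, 4) = 197829126 such S), let X_S = 1 if S induces a K_4 (all C(4, 2) = 6 edges present). Then P(X_S = 1) = (1/2)^6 = 1/64. By linearity of expectation, E[# K_4] = C(264, 4) · (1/2)^6 = 197829126 / 64 = 98914563/32 = 3091080.09375.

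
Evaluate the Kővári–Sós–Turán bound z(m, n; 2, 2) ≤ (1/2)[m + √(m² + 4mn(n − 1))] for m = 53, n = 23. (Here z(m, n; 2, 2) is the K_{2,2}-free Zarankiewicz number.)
z(53, 23; 2, 2) ≤ (1/2)[53 + √(53² + 4·53·23·22)] = (1/2)[53 + √110081] = 192.3923

Kővári–Sós–Turán: let r_1, ..., r_53 be the row sums and z = Σ r_i the total number of 1s. Each pair of columns can share at most one row with both entries 1 (else a 2×2 all-ones block appears), so Σ_i C(r_i, 2) ≤ C(23, 2) = 253. By convexity Σ_i C(r_i, 2) ≥ 53·C(z/53, 2) = z(z − 53)/(2·53), giving z² − 53z − 53·23·22 ≤ 0 and hence z ≤ (1/2)[53 + √(2809 + 4·26818)] = (1/2)[53 + √110081] ≈ (1/2)(53 + 331.7846) = 192.3923.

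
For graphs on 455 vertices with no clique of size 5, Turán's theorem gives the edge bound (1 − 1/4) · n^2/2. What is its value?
Turán density bound = (3/4) · 455^2/2 = 621075/8 ≈ 77634.375

Turán's theorem: ex(n, K_{r+1}) is achieved by the complete r-partite Turán graph T(n, r) with parts as balanced as possible, and is at most (1 − 1/r) · n^2/2. For r = 4, n = 455: the density bound is (3/4) · 207025/2 = 621075/8 ≈ 77634.375. The integer-valued extremum is e(T(455, 4)) = 77634, which is strictly less than the density bound 621075/8 since 4 ∤ 455 (the parts of T(455, 4) cannot all be equal).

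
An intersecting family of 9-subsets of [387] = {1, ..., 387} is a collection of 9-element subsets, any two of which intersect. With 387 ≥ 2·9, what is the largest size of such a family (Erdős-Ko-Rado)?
max |F| = C(386, 8) = 11362362854289040

The Erdős-Ko-Rado theorem states: for n ≥ 2k, an intersecting family of k-subsets of an n-element set has size at most C(n − 1, k − 1), with equality for 'star' families {A ⊆ [n] : |A| = k, i ∈ A} (fix an element i). For n = 387, k = 9: C(386, 8) = 11362362854289040.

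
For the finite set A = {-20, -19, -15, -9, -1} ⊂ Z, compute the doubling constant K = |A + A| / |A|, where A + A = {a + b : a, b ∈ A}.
K = |A + A| / |A| = 15/5 = 3

Enumerate A + A = {a + b : a, b ∈ A}. With |A| = 5, there are |A|^2 = 25 ordered sum pairs; collecting distinct values, A + A = {-40, -39, -38, -35, -34, -30, -29, -28, -24, -21, -20, -18, -16, -10, -2}, so |A + A| = 15. Thus K = 15/5 = 3. For comparison, the minimum possible |A + A| over all 5-element sets is 2·5 − 1 = 9 (so min K = 9/5), attained only by arithmetic progressions.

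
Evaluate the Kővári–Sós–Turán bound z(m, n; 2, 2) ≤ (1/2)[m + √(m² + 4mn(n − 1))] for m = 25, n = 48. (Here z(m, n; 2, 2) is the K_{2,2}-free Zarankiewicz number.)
z(25, 48; 2, 2) ≤ (1/2)[25 + √(25² + 4·25·48·47)] = (1/2)[25 + √226225] = 250.3156

Kővári–Sós–Turán: let r_1, ..., r_25 be the row sums and z = Σ r_i the total number of 1s. Each pair of columns can share at most one row with both entries 1 (else a 2×2 all-ones block appears), so Σ_i C(r_i, 2) ≤ C(48, 2) = 1128. By convexity Σ_i C(r_i, 2) ≥ 25·C(z/25, 2) = z(z − 25)/(2·25), giving z² − 25z − 25·48·47 ≤ 0 and hence z ≤ (1/2)[25 + √(625 + 4·56400)] = (1/2)[25 + √226225] ≈ (1/2)(25 + 475.6312) = 250.3156.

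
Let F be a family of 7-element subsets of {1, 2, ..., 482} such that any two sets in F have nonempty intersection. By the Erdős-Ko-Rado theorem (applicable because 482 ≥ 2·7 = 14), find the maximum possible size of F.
max |F| = C(481, 6) = 16670267127696

Erdős-Ko-Rado (1961): when n ≥ 2k, max |F| = C(n−1, k−1). The bound is attained by the star {A : i ∈ A} for any fixed i ∈ [n]. Here C(482−1, 7−1) = C(481, 6) = 16670267127696.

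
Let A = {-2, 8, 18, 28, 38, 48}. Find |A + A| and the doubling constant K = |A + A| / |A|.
K = |A + A| / |A| = 11/6

Enumerate A + A = {a + b : a, b ∈ A}. With |A| = 6, there are |A|^2 = 36 ordered sum pairs; collecting distinct values, A + A = {-4, 6, 16, 26, 36, 46, 56, 66, 76, 86, 96}, so |A + A| = 11. Thus K = 11/6. Here |A + A| = 2|A| − 1 = 11, the minimum possible — so K = 11/6 is minimal, which holds iff A is an arithmetic progression.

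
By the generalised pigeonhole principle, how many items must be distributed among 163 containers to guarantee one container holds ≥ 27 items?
n = (27 − 1)·163 + 1 = 4239

By the generalised pigeonhole principle, to guarantee some box contains ≥ r objects we need more than (r − 1) · k objects total. Threshold: n = (r − 1) · k + 1. With r = 27 and k = 163: n = 26 · 163 + 1 = 4238 + 1 = 4239. For n = 4238 = 26 · 163, we can put exactly 26 objects in every box, avoiding 27 in any single one — so 4239 is tight.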